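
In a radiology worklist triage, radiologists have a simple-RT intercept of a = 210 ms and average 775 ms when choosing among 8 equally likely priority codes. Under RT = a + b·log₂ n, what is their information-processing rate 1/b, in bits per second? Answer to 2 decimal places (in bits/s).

5.31 bits/s

b = (775 − 210)/log₂ 8 = 565/3 = 188.333 ms per bit = 0.18833 s/bit; the reciprocal is 5.310 bits/s.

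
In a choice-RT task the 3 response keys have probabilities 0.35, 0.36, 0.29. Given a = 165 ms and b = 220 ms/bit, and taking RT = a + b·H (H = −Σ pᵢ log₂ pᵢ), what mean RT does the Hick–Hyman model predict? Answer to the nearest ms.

Entropy contributions −pᵢ log₂ pᵢ: 0.5301, 0.5306, 0.5179; sum H = 1.5786 bits.
RT = a + bH = 165 + 220·1.5786 = 512.30 ms.

512 ms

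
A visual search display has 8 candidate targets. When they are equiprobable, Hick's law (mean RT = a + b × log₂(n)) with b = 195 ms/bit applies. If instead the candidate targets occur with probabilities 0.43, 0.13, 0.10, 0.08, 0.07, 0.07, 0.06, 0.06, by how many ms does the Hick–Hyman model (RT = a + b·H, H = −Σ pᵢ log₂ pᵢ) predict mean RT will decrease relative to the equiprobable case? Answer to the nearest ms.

87 ms

The RT saving is b·ΔH. Equiprobable H₀ = log₂(8) = 3.0000 bits; with the given probabilities H = 2.5541 bits.
b·(H₀ − H) = 195 × (3.0000 − 2.5541) = 86.95 ms.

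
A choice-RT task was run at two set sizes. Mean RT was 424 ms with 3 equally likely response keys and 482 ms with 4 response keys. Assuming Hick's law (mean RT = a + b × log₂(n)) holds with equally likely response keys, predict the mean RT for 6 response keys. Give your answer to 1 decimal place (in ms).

Fit slope and intercept:
  b = (482 − 424) / (log₂ 4 − log₂ 3) = 58 / (2 − 1.5850) = 139.746 ms/bit
  a = 424 − 139.746 × 1.5850 = 202.507 ms
Then RT(6) = 202.507 + 139.746 × log₂ 6 = 202.507 + 139.746 × 2.5850 ≈ 563.746 ms.

563.7 ms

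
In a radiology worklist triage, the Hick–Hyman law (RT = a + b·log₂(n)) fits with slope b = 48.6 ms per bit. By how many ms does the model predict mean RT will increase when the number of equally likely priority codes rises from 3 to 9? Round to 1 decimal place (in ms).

77.0 ms

Only the slope matters, since a is common to both: ΔRT = b·log₂(n₂/n₁).
log₂(9) − log₂(3) = 3.1699 − 1.5850 = 1.5850.
ΔRT = 48.6 × 1.5850 = 77.029 ms.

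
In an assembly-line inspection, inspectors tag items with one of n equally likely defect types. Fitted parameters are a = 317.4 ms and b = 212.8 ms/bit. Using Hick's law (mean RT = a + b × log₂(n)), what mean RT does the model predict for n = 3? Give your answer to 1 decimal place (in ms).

log₂(3) = 1.5850 bits, so RT = 317.4 + 212.8 × 1.5850 ≈ 654.680 ms.

654.7 ms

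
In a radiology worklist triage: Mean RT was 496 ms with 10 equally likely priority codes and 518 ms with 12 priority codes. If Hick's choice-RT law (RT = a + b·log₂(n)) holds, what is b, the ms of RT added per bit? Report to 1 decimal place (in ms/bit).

83.6 ms/bit

b = (RT₂ − RT₁)/(log₂ n₂ − log₂ n₁) = (518 − 496)/(3.5850 − 3.3219) = 83.639 ms/bit.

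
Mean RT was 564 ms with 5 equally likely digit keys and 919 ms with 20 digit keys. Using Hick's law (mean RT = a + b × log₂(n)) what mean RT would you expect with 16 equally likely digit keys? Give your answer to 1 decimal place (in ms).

861.9 ms

Fit slope and intercept:
  b = (919 − 564) / (log₂ 20 − log₂ 5) = 355 / (4.3219 − 2.3219) = 177.500 ms/bit
  a = 564 − 177.500 × 2.3219 = 151.858 ms
Then RT(16) = 151.858 + 177.500 × log₂ 16 = 151.858 + 177.500 × 4 ≈ 861.858 ms.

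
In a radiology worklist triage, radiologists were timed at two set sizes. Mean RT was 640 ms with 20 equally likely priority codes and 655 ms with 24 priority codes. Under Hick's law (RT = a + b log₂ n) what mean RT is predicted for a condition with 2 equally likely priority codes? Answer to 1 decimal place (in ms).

450.6 ms

RT is linear in log₂ n, so two points fix the line:
  b = (655 − 640) / (log₂ 24 − log₂ 20) = 15 / (4.5850 − 4.3219) = 57.027 ms/bit
  a = 640 − 57.027 × 4.3219 = 393.534 ms
Then RT(2) = 393.534 + 57.027 × log₂ 2 = 393.534 + 57.027 × 1 ≈ 450.561 ms.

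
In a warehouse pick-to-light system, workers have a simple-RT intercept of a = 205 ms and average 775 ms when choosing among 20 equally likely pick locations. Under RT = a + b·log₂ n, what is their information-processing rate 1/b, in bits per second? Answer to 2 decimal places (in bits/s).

b = (775 − 205)/log₂ 20 = 570/4.3219 = 131.886 ms per bit = 0.13189 s/bit; the reciprocal is 7.582 bits/s.

7.58 bits/s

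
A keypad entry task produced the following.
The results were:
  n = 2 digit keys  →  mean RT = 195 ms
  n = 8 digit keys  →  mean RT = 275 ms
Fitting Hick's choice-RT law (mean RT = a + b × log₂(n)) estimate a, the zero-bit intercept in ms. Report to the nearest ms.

The slope on a log₂ axis is (275 − 195) / (3 − 1) = 40 ms/bit.
a = RT₁ − b·log₂ n₁ = 195 − 40 × 1 = 155.000 ms.

155 ms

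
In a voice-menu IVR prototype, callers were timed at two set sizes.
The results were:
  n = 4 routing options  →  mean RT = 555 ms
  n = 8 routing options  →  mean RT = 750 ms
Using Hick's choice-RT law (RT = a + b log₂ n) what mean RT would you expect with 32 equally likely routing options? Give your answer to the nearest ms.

Solve the two-equation system in a and b:
  b = (750 − 555) / (log₂ 8 − log₂ 4) = 195 / (3 − 2) = 195 ms/bit
  a = 555 − 195 × 2 = 165 ms
Then RT(32) = 165 + 195 × log₂ 32 = 165 + 195 × 5 ≈ 1140.000 ms.

1140 ms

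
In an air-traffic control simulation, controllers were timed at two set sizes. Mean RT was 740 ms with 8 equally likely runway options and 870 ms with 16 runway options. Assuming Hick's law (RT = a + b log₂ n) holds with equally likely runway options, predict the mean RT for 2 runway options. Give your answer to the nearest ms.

480 ms

With log₂ n on the abscissa the relation is linear; from the two conditions:
  b = (870 − 740) / (log₂ 16 − log₂ 8) = 130 / (4 − 3) = 130 ms/bit
  a = 740 − 130 × 3 = 350 ms
Then RT(2) = 350 + 130 × log₂ 2 = 350 + 130 × 1 ≈ 480.000 ms.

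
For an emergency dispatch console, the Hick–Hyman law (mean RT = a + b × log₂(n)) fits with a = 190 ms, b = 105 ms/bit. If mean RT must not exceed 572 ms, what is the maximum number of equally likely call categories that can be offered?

12

Information budget: (572 − 190)/105 = 3.6381 bits, so n ≤ 2^3.6381 = 12.450 → at most 12.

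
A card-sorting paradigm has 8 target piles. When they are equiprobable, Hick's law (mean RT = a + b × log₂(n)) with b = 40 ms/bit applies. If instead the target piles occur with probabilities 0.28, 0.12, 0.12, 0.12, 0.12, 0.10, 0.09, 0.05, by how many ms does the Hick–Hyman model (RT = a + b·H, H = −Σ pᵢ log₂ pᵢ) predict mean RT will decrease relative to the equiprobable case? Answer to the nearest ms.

Equiprobable entropy H₀ = log₂ 8 = 3.0000 bits.
Skewed entropy H = −Σ pᵢ log₂ pᵢ = 2.8434 bits.
ΔRT = b·(H₀ − H) = 40 × 0.1566 = 6.26 ms.

6 ms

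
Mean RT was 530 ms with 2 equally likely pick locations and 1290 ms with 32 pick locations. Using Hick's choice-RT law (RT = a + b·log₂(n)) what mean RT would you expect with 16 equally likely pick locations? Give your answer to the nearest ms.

1100 ms

Solve the two-equation system in a and b:
  b = (1290 − 530) / (log₂ 32 − log₂ 2) = 760 / (5 − 1) = 190 ms/bit
  a = 530 − 190 × 1 = 340 ms
Then RT(16) = 340 + 190 × log₂ 16 = 340 + 190 × 4 ≈ 1100.000 ms.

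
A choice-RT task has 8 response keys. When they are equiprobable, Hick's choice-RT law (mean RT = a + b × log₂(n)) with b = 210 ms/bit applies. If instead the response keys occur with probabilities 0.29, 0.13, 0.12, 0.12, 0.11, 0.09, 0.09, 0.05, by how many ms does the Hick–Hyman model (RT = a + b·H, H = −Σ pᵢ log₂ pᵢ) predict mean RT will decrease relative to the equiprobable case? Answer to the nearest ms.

36 ms

Equiprobable entropy H₀ = log₂ 8 = 3.0000 bits.
Skewed entropy H = −Σ pᵢ log₂ pᵢ = 2.8264 bits.
ΔRT = b·(H₀ − H) = 210 × 0.1736 = 36.46 ms.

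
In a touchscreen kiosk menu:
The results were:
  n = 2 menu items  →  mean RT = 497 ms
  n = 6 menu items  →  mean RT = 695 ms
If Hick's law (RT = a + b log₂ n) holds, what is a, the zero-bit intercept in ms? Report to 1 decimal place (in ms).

372.1 ms

b = (RT₂ − RT₁)/(log₂ n₂ − log₂ n₁) = (695 − 497)/(2.5850 − 1) = 124.924 ms/bit.
Intercept: a = 497 − 124.924·log₂(2) = 372.076 ms.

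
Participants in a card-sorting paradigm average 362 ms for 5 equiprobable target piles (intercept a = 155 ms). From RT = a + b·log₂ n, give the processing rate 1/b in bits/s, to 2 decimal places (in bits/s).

Choice component = 362 − 155 = 207 ms over log₂(5) = 2.3219 bits.
b = 207 / 2.3219 = 89.150 ms/bit, so 1/b = 11.217 bits/s.

11.22 bits/s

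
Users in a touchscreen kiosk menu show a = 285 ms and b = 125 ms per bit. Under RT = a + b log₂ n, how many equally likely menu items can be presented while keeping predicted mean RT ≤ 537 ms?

Set 285 + 125·log₂ n ≤ 537 → log₂ n ≤ (537 − 285)/125 = 2.0160.
So n ≤ 2^2.0160 = 4.045; the largest integer n is 4.

4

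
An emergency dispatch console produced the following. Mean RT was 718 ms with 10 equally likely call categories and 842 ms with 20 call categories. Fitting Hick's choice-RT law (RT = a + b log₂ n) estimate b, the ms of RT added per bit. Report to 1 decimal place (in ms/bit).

The slope on a log₂ axis is (842 − 718) / (4.3219 − 3.3219) = 124.000 ms/bit.

124.0 ms/bit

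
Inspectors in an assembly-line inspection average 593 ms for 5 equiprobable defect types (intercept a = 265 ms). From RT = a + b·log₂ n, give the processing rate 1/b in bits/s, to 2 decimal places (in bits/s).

Choice component = 593 − 265 = 328 ms over log₂(5) = 2.3219 bits.
b = 328 / 2.3219 = 141.262 ms/bit, so 1/b = 7.079 bits/s.

7.08 bits/s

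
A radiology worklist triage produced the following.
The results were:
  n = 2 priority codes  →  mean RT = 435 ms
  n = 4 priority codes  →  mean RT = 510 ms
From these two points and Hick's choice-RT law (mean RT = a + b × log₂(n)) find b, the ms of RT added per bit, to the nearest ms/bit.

75 ms/bit

The slope on a log₂ axis is (510 − 435) / (2 − 1) = 75 ms/bit.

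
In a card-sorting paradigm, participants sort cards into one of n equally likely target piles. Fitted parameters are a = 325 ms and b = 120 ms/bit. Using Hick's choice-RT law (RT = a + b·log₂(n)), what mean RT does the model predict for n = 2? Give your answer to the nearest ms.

445 ms

log₂(2) = 1 bits, so RT = 325 + 120 × 1 ≈ 445.000 ms.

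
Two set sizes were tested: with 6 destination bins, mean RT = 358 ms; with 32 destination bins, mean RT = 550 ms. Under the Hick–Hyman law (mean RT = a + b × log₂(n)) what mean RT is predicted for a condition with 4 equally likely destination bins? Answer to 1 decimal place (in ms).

311.5 ms

Solve the two-equation system in a and b:
  b = (550 − 358) / (log₂ 32 − log₂ 6) = 192 / (5 − 2.5850) = 79.502 ms/bit
  a = 358 − 79.502 × 2.5850 = 152.491 ms
Then RT(4) = 152.491 + 79.502 × log₂ 4 = 152.491 + 79.502 × 2 ≈ 311.494 ms.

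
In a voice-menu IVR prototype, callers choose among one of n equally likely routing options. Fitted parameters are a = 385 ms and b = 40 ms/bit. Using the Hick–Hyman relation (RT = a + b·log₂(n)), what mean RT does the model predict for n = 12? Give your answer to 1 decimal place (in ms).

log₂(12) = 3.5850 bits, so RT = 385 + 40 × 3.5850 ≈ 528.399 ms.

528.4 ms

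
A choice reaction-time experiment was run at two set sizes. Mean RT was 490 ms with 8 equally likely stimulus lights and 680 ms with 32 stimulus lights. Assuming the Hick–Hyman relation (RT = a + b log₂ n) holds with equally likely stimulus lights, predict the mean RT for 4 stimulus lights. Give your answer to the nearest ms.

RT is linear in log₂ n, so two points fix the line:
  b = (680 − 490) / (log₂ 32 − log₂ 8) = 190 / (5 − 3) = 95 ms/bit
  a = 490 − 95 × 3 = 205 ms
Then RT(4) = 205 + 95 × log₂ 4 = 205 + 95 × 2 ≈ 395.000 ms.

395 ms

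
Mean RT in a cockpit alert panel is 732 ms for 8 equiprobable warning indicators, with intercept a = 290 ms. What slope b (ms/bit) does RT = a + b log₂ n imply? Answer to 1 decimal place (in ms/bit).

log₂(8) = 3 bits.
b = (RT − a)/log₂ n = (732 − 290) / 3 = 147.333 ms/bit.

147.3 ms/bit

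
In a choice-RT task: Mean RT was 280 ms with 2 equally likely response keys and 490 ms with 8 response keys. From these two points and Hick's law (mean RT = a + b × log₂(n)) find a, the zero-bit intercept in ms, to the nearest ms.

The slope on a log₂ axis is (490 − 280) / (3 − 1) = 105 ms/bit.
Intercept: a = 280 − 105·log₂(2) = 175.000 ms.

175 ms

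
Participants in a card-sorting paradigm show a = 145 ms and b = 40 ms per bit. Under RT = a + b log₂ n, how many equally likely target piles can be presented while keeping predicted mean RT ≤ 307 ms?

16

Information budget: (307 − 145)/40 = 4.0500 bits, so n ≤ 2^4.0500 = 16.564 → at most 16.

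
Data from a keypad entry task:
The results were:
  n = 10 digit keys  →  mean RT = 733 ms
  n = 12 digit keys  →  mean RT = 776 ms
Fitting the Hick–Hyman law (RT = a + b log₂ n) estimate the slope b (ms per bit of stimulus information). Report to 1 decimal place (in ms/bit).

163.5 ms/bit

Slope: b = (776 − 733) / (log₂ 12 − log₂ 10) = 43/0.2630 = 163.477 ms/bit.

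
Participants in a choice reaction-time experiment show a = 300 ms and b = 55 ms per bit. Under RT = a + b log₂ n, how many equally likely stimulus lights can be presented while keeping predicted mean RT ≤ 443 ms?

6

Information budget: (443 − 300)/55 = 2.6000 bits, so n ≤ 2^2.6000 = 6.063 → at most 6.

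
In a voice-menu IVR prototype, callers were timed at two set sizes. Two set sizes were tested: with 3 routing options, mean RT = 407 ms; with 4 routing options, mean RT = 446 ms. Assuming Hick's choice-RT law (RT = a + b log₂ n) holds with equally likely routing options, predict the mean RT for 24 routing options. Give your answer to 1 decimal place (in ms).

Solve the two-equation system in a and b:
  b = (446 − 407) / (log₂ 4 − log₂ 3) = 39 / (2 − 1.5850) = 93.967 ms/bit
  a = 407 − 93.967 × 1.5850 = 258.065 ms
Then RT(24) = 258.065 + 93.967 × log₂ 24 = 258.065 + 93.967 × 4.5850 ≈ 688.902 ms.

688.9 ms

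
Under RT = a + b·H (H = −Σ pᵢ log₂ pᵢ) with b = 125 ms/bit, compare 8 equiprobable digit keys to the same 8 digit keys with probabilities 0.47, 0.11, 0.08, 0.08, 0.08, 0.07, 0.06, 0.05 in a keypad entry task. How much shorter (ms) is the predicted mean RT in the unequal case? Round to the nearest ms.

Equiprobable entropy H₀ = log₂ 8 = 3.0000 bits.
Skewed entropy H = −Σ pᵢ log₂ pᵢ = 2.4650 bits.
ΔRT = b·(H₀ − H) = 125 × 0.5350 = 66.88 ms.

67 ms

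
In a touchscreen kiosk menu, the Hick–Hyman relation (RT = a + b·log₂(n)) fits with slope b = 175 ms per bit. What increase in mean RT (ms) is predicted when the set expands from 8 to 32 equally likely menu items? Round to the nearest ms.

The intercept a cancels: ΔRT = b·(log₂ n₂ − log₂ n₁) = b·log₂(n₂/n₁).
log₂(32) − log₂(8) = log₂(32/8) = log₂(4) = 2.
ΔRT = 175 × 2.0000 = 350.000 ms.

350 ms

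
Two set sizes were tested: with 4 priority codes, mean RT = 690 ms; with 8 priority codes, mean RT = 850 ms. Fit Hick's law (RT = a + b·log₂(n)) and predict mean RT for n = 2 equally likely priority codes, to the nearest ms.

530 ms

Solve the two-equation system in a and b:
  b = (850 − 690) / (log₂ 8 − log₂ 4) = 160 / (3 − 2) = 160 ms/bit
  a = 690 − 160 × 2 = 370 ms
Then RT(2) = 370 + 160 × log₂ 2 = 370 + 160 × 1 ≈ 530.000 ms.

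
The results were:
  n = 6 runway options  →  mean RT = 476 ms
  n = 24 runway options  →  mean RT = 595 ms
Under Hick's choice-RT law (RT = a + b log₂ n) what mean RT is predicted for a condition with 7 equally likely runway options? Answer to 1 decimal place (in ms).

With log₂ n on the abscissa the relation is linear; from the two conditions:
  b = (595 − 476) / (log₂ 24 − log₂ 6) = 119 / (4.5850 − 2.5850) = 59.500 ms/bit
  a = 476 − 59.500 × 2.5850 = 322.195 ms
Then RT(7) = 322.195 + 59.500 × log₂ 7 = 322.195 + 59.500 × 2.8074 ≈ 489.232 ms.

489.2 ms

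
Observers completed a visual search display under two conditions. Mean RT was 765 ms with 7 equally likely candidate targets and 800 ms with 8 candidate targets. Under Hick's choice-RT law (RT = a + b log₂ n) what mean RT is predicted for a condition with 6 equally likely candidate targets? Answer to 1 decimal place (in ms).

724.6 ms

With log₂ n on the abscissa the relation is linear; from the two conditions:
  b = (800 − 765) / (log₂ 8 − log₂ 7) = 35 / (3 − 2.8074) = 181.681 ms/bit
  a = 765 − 181.681 × 2.8074 = 254.956 ms
Then RT(6) = 254.956 + 181.681 × log₂ 6 = 254.956 + 181.681 × 2.5850 ≈ 724.595 ms.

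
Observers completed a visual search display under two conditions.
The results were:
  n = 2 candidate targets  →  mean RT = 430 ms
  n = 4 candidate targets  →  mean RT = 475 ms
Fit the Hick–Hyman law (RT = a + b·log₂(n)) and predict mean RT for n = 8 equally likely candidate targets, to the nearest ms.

RT is linear in log₂ n, so two points fix the line:
  b = (475 − 430) / (log₂ 4 − log₂ 2) = 45 / (2 − 1) = 45 ms/bit
  a = 430 − 45 × 1 = 385 ms
Then RT(8) = 385 + 45 × log₂ 8 = 385 + 45 × 3 ≈ 520.000 ms.

520 ms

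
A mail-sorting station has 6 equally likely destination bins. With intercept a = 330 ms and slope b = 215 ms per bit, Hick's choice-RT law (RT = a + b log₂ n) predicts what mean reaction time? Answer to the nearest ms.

886 ms

log₂(6) = 2.5850 bits, so RT = 330 + 215 × 2.5850 ≈ 885.767 ms.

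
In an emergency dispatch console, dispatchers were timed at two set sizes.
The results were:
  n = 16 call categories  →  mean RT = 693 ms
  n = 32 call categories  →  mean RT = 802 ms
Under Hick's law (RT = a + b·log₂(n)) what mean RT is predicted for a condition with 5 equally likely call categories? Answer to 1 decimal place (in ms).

510.1 ms

RT is linear in log₂ n, so two points fix the line:
  b = (802 − 693) / (log₂ 32 − log₂ 16) = 109 / (5 − 4) = 109.000 ms/bit
  a = 693 − 109.000 × 4 = 257.000 ms
Then RT(5) = 257.000 + 109.000 × log₂ 5 = 257.000 + 109.000 × 2.3219 ≈ 510.090 ms.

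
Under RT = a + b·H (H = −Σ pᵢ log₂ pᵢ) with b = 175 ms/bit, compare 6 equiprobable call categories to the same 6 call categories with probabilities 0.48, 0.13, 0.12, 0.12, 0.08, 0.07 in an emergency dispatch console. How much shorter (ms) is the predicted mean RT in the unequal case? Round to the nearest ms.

The RT saving is b·ΔH. Equiprobable H₀ = log₂(6) = 2.5850 bits; with the given probabilities H = 2.1851 bits.
b·(H₀ − H) = 175 × (2.5850 − 2.1851) = 69.97 ms.

70 ms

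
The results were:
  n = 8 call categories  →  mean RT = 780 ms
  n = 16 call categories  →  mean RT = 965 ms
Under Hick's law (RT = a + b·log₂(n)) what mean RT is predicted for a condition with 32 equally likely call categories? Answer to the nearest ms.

1150 ms

Solve the two-equation system in a and b:
  b = (965 − 780) / (log₂ 16 − log₂ 8) = 185 / (4 − 3) = 185 ms/bit
  a = 780 − 185 × 3 = 225 ms
Then RT(32) = 225 + 185 × log₂ 32 = 225 + 185 × 5 ≈ 1150.000 ms.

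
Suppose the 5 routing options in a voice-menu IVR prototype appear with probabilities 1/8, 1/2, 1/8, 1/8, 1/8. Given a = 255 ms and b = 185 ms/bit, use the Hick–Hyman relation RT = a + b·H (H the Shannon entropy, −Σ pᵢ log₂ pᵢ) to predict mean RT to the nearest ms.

625 ms

H = −Σ pᵢ log₂ pᵢ = 0.125·3 + 0.5·1 + 0.125·3 + 0.125·3 + 0.125·3 = 2.000 bits.
RT = 255 + 185 × 2.000 = 625.00 ms.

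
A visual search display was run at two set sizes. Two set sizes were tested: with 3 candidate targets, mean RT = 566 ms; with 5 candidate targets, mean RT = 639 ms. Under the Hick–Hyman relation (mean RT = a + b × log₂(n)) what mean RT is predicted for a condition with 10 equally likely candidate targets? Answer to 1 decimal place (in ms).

Fit slope and intercept:
  b = (639 − 566) / (log₂ 5 − log₂ 3) = 73 / (2.3219 − 1.5850) = 99.055 ms/bit
  a = 566 − 99.055 × 1.5850 = 409.002 ms
Then RT(10) = 409.002 + 99.055 × log₂ 10 = 409.002 + 99.055 × 3.3219 ≈ 738.055 ms.

738.1 ms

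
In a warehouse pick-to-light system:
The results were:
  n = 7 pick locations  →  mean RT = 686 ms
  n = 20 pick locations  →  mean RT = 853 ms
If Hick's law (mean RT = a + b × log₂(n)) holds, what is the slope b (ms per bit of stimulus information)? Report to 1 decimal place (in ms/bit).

b = (RT₂ − RT₁)/(log₂ n₂ − log₂ n₁) = (853 − 686)/(4.3219 − 2.8074) = 110.262 ms/bit.

110.3 ms/bit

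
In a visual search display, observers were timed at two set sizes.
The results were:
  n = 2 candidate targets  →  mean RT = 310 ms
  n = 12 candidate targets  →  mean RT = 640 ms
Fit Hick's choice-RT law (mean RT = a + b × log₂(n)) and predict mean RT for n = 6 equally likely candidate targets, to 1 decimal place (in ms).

512.3 ms

RT is linear in log₂ n, so two points fix the line:
  b = (640 − 310) / (log₂ 12 − log₂ 2) = 330 / (3.5850 − 1) = 127.661 ms/bit
  a = 310 − 127.661 × 1 = 182.339 ms
Then RT(6) = 182.339 + 127.661 × log₂ 6 = 182.339 + 127.661 × 2.5850 ≈ 512.339 ms.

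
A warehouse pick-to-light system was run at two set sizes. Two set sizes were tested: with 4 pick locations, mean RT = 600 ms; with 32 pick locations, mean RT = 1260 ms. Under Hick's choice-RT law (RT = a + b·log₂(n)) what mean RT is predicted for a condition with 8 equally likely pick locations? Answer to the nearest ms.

820 ms

Fit slope and intercept:
  b = (1260 − 600) / (log₂ 32 − log₂ 4) = 660 / (5 − 2) = 220 ms/bit
  a = 600 − 220 × 2 = 160 ms
Then RT(8) = 160 + 220 × log₂ 8 = 160 + 220 × 3 ≈ 820.000 ms.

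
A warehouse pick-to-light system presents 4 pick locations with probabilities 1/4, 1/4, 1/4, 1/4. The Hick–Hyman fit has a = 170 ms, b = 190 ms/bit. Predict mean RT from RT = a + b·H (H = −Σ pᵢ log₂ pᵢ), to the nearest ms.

550 ms

Each term −pᵢ log₂ pᵢ: 0.25·2 + 0.25·2 + 0.25·2 + 0.25·2; summed, H = 2.000 bits.
Mean RT = a + bH = 170 + 190·2.000 = 550.00 ms.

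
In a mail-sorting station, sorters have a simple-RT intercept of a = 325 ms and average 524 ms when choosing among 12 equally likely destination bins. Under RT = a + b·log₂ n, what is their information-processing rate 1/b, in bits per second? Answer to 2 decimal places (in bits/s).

Choice component = 524 − 325 = 199 ms over log₂(12) = 3.5850 bits.
b = 199 / 3.5850 = 55.510 ms/bit, so 1/b = 18.015 bits/s.

18.01 bits/s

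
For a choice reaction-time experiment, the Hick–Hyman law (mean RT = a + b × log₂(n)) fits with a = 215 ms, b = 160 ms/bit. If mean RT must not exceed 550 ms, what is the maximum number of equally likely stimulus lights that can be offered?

4

160·log₂ n ≤ 550 − 215 = 335, giving log₂ n ≤ 2.0938 and n ≤ 4.269. The largest whole number is 4.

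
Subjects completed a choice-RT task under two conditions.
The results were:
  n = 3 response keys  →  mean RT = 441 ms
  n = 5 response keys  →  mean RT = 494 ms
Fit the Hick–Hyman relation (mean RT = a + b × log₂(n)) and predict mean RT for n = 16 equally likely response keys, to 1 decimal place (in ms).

Fit slope and intercept:
  b = (494 − 441) / (log₂ 5 − log₂ 3) = 53 / (2.3219 − 1.5850) = 71.917 ms/bit
  a = 441 − 71.917 × 1.5850 = 327.015 ms
Then RT(16) = 327.015 + 71.917 × log₂ 16 = 327.015 + 71.917 × 4 ≈ 614.681 ms.

614.7 ms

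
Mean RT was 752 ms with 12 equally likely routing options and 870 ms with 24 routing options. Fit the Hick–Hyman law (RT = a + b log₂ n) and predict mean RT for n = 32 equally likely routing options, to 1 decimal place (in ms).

919.0 ms

With log₂ n on the abscissa the relation is linear; from the two conditions:
  b = (870 − 752) / (log₂ 24 − log₂ 12) = 118 / (4.5850 − 3.5850) = 118.000 ms/bit
  a = 752 − 118.000 × 3.5850 = 328.974 ms
Then RT(32) = 328.974 + 118.000 × log₂ 32 = 328.974 + 118.000 × 5 ≈ 918.974 ms.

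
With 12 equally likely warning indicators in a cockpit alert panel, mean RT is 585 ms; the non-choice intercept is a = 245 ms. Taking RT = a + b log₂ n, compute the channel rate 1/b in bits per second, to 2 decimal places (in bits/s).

b = (585 − 245)/log₂ 12 = 340/3.5850 = 94.841 ms per bit = 0.09484 s/bit; the reciprocal is 10.544 bits/s.

10.54 bits/s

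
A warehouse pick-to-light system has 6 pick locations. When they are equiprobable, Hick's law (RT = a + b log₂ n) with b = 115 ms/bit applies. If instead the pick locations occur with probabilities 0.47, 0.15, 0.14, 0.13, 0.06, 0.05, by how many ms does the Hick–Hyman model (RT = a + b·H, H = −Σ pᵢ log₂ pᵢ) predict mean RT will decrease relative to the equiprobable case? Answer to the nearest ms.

Equiprobable entropy H₀ = log₂ 6 = 2.5850 bits.
Skewed entropy H = −Σ pᵢ log₂ pᵢ = 2.1619 bits.
ΔRT = b·(H₀ − H) = 115 × 0.4231 = 48.65 ms.

49 ms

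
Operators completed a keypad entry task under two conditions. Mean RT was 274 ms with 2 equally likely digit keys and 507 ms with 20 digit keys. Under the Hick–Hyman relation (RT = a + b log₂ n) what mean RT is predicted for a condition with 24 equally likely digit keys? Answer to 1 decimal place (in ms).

525.4 ms

With log₂ n on the abscissa the relation is linear; from the two conditions:
  b = (507 − 274) / (log₂ 20 − log₂ 2) = 233 / (4.3219 − 1) = 70.140 ms/bit
  a = 274 − 70.140 × 1 = 203.860 ms
Then RT(24) = 203.860 + 70.140 × log₂ 24 = 203.860 + 70.140 × 4.5850 ≈ 525.449 ms.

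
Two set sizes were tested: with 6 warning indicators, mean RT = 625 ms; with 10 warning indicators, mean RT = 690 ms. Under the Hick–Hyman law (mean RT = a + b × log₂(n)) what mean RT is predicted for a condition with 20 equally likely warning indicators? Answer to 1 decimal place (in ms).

778.2 ms

RT is linear in log₂ n, so two points fix the line:
  b = (690 − 625) / (log₂ 10 − log₂ 6) = 65 / (3.3219 − 2.5850) = 88.200 ms/bit
  a = 625 − 88.200 × 2.5850 = 397.008 ms
Then RT(20) = 397.008 + 88.200 × log₂ 20 = 397.008 + 88.200 × 4.3219 ≈ 778.200 ms.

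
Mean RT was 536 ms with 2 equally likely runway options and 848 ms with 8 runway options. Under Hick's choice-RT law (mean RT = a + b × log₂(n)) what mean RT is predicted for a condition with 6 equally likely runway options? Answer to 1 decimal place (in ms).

Solve the two-equation system in a and b:
  b = (848 − 536) / (log₂ 8 − log₂ 2) = 312 / (3 − 1) = 156.000 ms/bit
  a = 536 − 156.000 × 1 = 380.000 ms
Then RT(6) = 380.000 + 156.000 × log₂ 6 = 380.000 + 156.000 × 2.5850 ≈ 783.254 ms.

783.3 ms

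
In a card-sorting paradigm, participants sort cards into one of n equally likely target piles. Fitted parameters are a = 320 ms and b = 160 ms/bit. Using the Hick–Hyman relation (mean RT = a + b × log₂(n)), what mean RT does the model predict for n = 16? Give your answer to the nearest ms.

960 ms

log₂(16) = 4 bits, so RT = 320 + 160 × 4 ≈ 960.000 ms.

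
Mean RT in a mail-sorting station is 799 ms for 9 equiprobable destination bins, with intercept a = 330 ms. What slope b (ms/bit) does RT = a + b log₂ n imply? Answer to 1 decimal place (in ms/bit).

148.0 ms/bit

log₂(9) = 3.1699 bits.
b = (RT − a)/log₂ n = (799 − 330) / 3.1699 = 147.953 ms/bit.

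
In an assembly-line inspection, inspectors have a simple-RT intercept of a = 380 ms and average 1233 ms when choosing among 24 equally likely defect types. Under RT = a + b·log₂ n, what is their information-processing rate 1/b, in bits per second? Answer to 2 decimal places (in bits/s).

5.38 bits/s

b = (1233 − 380)/log₂ 24 = 853/4.5850 = 186.043 ms per bit = 0.18604 s/bit; the reciprocal is 5.375 bits/s.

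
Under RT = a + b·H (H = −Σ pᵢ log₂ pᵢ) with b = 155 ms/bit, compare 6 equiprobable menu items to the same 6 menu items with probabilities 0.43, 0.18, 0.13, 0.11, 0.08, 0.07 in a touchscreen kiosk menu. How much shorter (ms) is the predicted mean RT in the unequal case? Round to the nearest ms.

Equiprobable entropy H₀ = log₂ 6 = 2.5850 bits.
Skewed entropy H = −Σ pᵢ log₂ pᵢ = 2.2619 bits.
ΔRT = b·(H₀ − H) = 155 × 0.3231 = 50.08 ms.

50 ms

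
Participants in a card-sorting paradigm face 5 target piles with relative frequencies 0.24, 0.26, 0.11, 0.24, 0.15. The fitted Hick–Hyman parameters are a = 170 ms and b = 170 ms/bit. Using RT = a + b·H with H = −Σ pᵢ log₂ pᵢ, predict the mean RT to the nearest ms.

553 ms

Entropy contributions −pᵢ log₂ pᵢ: 0.4941, 0.5053, 0.3503, 0.4941, 0.4105; sum H = 2.2544 bits.
RT = a + bH = 170 + 170·2.2544 = 553.25 ms.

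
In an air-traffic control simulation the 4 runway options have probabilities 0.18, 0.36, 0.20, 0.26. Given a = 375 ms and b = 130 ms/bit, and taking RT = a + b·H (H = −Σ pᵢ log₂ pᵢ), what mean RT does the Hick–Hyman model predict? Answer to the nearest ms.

H = 0.18·log₂(1/0.18) + 0.36·log₂(1/0.36) + 0.20·log₂(1/0.20) + 0.26·log₂(1/0.26) = 1.9456 bits.
RT = 375 + 130 × 1.9456 = 627.93 ms.

628 ms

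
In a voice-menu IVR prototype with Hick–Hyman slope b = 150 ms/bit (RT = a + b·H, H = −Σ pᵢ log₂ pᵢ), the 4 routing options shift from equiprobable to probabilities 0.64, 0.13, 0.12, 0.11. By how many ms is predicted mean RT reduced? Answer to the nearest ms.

73 ms

Equiprobable entropy H₀ = log₂ 4 = 2.0000 bits.
Skewed entropy H = −Σ pᵢ log₂ pᵢ = 1.5121 bits.
ΔRT = b·(H₀ − H) = 150 × 0.4879 = 73.19 ms.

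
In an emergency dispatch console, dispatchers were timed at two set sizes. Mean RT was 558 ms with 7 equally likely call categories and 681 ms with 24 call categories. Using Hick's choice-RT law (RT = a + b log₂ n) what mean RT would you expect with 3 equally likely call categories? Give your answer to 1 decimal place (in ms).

Fit slope and intercept:
  b = (681 − 558) / (log₂ 24 − log₂ 7) = 123 / (4.5850 − 2.8074) = 69.194 ms/bit
  a = 558 − 69.194 × 2.8074 = 363.748 ms
Then RT(3) = 363.748 + 69.194 × log₂ 3 = 363.748 + 69.194 × 1.5850 ≈ 473.418 ms.

473.4 ms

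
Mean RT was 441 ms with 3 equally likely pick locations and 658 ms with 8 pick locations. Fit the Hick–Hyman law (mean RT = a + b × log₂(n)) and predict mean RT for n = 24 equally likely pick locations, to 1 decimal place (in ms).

Solve the two-equation system in a and b:
  b = (658 − 441) / (log₂ 8 − log₂ 3) = 217 / (3 − 1.5850) = 153.353 ms/bit
  a = 441 − 153.353 × 1.5850 = 197.942 ms
Then RT(24) = 197.942 + 153.353 × log₂ 24 = 197.942 + 153.353 × 4.5850 ≈ 901.058 ms.

901.1 ms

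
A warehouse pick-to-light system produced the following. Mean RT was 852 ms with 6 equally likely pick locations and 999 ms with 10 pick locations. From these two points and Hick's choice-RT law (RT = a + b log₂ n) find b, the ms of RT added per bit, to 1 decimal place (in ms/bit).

199.5 ms/bit

The slope on a log₂ axis is (999 − 852) / (3.3219 − 2.5850) = 199.467 ms/bit.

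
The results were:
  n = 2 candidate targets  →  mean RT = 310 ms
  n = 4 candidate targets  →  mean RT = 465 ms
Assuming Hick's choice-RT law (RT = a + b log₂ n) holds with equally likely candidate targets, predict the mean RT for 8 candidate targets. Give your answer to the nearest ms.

620 ms

Solve the two-equation system in a and b:
  b = (465 − 310) / (log₂ 4 − log₂ 2) = 155 / (2 − 1) = 155 ms/bit
  a = 310 − 155 × 1 = 155 ms
Then RT(8) = 155 + 155 × log₂ 8 = 155 + 155 × 3 ≈ 620.000 ms.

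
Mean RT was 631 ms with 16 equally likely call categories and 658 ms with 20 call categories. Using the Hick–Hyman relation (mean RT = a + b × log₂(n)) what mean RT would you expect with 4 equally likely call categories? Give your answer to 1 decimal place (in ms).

Solve the two-equation system in a and b:
  b = (658 − 631) / (log₂ 20 − log₂ 16) = 27 / (4.3219 − 4) = 83.870 ms/bit
  a = 631 − 83.870 × 4 = 295.521 ms
Then RT(4) = 295.521 + 83.870 × log₂ 4 = 295.521 + 83.870 × 2 ≈ 463.261 ms.

463.3 ms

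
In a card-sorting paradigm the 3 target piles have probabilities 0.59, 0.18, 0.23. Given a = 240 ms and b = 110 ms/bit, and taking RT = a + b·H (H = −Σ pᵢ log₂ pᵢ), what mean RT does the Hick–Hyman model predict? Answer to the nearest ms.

H = 0.59·log₂(1/0.59) + 0.18·log₂(1/0.18) + 0.23·log₂(1/0.23) = 1.3821 bits.
RT = 240 + 110 × 1.3821 = 392.03 ms.

392 ms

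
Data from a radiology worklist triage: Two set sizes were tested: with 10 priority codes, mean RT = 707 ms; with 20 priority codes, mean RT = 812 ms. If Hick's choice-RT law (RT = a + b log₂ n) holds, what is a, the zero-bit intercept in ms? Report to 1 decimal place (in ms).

Slope: b = (812 − 707) / (log₂ 20 − log₂ 10) = 105/1.0000 = 105.000 ms/bit.
a = RT₁ − b·log₂ n₁ = 707 − 105.000 × 3.3219 = 358.198 ms.

358.2 ms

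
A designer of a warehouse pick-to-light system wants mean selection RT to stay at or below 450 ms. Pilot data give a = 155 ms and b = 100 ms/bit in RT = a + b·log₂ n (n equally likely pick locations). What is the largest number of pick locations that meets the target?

7

Set 155 + 100·log₂ n ≤ 450 → log₂ n ≤ (450 − 155)/100 = 2.9500.
So n ≤ 2^2.9500 = 7.727; the largest integer n is 7.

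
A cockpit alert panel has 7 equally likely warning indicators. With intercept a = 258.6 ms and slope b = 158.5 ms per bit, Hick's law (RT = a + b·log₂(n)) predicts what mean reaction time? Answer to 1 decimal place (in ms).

703.6 ms

log₂(7) = 2.8074 bits, so RT = 258.6 + 158.5 × 2.8074 ≈ 703.566 ms.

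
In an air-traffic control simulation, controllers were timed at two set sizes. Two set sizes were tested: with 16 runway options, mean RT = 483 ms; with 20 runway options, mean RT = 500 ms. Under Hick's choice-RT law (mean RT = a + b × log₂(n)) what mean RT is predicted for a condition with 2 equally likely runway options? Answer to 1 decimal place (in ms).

RT is linear in log₂ n, so two points fix the line:
  b = (500 − 483) / (log₂ 20 − log₂ 16) = 17 / (4.3219 − 4) = 52.807 ms/bit
  a = 483 − 52.807 × 4 = 271.773 ms
Then RT(2) = 271.773 + 52.807 × log₂ 2 = 271.773 + 52.807 × 1 ≈ 324.580 ms.

324.6 ms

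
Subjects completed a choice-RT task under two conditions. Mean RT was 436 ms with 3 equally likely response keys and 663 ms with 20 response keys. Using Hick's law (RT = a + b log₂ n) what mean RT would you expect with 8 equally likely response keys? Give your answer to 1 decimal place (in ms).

Solve the two-equation system in a and b:
  b = (663 − 436) / (log₂ 20 − log₂ 3) = 227 / (4.3219 − 1.5850) = 82.939 ms/bit
  a = 436 − 82.939 × 1.5850 = 304.545 ms
Then RT(8) = 304.545 + 82.939 × log₂ 8 = 304.545 + 82.939 × 3 ≈ 553.361 ms.

553.4 ms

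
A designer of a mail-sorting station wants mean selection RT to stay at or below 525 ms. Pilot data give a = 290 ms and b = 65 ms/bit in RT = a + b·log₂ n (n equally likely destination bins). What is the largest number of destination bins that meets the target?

12

65·log₂ n ≤ 525 − 290 = 235, giving log₂ n ≤ 3.6154 and n ≤ 12.256. The largest whole number is 12.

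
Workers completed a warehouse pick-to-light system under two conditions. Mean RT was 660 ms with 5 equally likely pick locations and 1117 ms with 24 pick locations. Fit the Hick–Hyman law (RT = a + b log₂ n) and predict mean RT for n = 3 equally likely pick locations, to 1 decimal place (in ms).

Fit slope and intercept:
  b = (1117 − 660) / (log₂ 24 − log₂ 5) = 457 / (4.5850 − 2.3219) = 201.941 ms/bit
  a = 660 − 201.941 × 2.3219 = 191.107 ms
Then RT(3) = 191.107 + 201.941 × log₂ 3 = 191.107 + 201.941 × 1.5850 ≈ 511.176 ms.

511.2 ms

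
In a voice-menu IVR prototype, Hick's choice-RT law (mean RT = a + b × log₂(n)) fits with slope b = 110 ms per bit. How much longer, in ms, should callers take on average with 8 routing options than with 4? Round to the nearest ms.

ΔRT = (a + b log₂ n₂) − (a + b log₂ n₁) = b·(log₂ n₂ − log₂ n₁).
log₂(8) − log₂(4) = log₂(8/4) = log₂(2) = 1.
ΔRT = 110 × 1.0000 = 110.000 ms.

110 ms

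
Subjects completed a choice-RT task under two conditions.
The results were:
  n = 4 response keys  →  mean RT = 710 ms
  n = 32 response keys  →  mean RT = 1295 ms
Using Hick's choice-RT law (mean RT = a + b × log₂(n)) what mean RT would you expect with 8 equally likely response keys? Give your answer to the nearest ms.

Fit slope and intercept:
  b = (1295 − 710) / (log₂ 32 − log₂ 4) = 585 / (5 − 2) = 195 ms/bit
  a = 710 − 195 × 2 = 320 ms
Then RT(8) = 320 + 195 × log₂ 8 = 320 + 195 × 3 ≈ 905.000 ms.

905 ms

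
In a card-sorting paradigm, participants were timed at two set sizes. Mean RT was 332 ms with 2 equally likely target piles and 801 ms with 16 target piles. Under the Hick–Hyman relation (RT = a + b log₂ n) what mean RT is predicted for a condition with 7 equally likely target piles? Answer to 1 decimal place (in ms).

Solve the two-equation system in a and b:
  b = (801 − 332) / (log₂ 16 − log₂ 2) = 469 / (4 − 1) = 156.333 ms/bit
  a = 332 − 156.333 × 1 = 175.667 ms
Then RT(7) = 175.667 + 156.333 × log₂ 7 = 175.667 + 156.333 × 2.8074 ≈ 614.550 ms.

614.5 ms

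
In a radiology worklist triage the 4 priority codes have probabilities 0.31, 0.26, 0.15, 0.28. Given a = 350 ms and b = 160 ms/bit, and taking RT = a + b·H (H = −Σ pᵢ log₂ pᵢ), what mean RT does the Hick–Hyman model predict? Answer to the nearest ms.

663 ms

Entropy contributions −pᵢ log₂ pᵢ: 0.5238, 0.5053, 0.4105, 0.5142; sum H = 1.9538 bits.
RT = a + bH = 350 + 160·1.9538 = 662.62 ms.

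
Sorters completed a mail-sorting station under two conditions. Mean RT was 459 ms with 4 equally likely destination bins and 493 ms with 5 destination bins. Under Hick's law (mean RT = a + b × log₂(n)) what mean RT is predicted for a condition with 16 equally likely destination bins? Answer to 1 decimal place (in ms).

670.2 ms

Solve the two-equation system in a and b:
  b = (493 − 459) / (log₂ 5 − log₂ 4) = 34 / (2.3219 − 2) = 105.614 ms/bit
  a = 459 − 105.614 × 2 = 247.773 ms
Then RT(16) = 247.773 + 105.614 × log₂ 16 = 247.773 + 105.614 × 4 ≈ 670.227 ms.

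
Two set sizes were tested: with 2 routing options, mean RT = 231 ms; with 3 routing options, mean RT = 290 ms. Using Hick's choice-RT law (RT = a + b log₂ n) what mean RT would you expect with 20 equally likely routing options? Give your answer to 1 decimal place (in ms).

566.1 ms

Fit slope and intercept:
  b = (290 − 231) / (log₂ 3 − log₂ 2) = 59 / (1.5850 − 1) = 100.861 ms/bit
  a = 231 − 100.861 × 1 = 130.139 ms
Then RT(20) = 130.139 + 100.861 × log₂ 20 = 130.139 + 100.861 × 4.3219 ≈ 566.054 ms.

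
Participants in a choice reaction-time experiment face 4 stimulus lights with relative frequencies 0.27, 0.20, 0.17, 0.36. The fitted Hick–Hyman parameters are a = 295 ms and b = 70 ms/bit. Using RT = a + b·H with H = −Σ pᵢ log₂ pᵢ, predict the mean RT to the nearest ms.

431 ms

H = 0.27·log₂(1/0.27) + 0.20·log₂(1/0.20) + 0.17·log₂(1/0.17) + 0.36·log₂(1/0.36) = 1.9396 bits.
RT = 295 + 70 × 1.9396 = 430.77 ms.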